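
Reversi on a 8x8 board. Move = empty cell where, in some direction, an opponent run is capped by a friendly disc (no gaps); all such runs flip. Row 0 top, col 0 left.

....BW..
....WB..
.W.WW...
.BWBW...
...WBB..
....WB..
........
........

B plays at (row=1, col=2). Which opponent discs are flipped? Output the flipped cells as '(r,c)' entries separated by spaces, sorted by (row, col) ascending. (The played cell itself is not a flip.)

Answer: (2,3) (3,4)

Derivation:
Dir NW: first cell '.' (not opp) -> no flip
Dir N: first cell '.' (not opp) -> no flip
Dir NE: first cell '.' (not opp) -> no flip
Dir W: first cell '.' (not opp) -> no flip
Dir E: first cell '.' (not opp) -> no flip
Dir SW: opp run (2,1), next='.' -> no flip
Dir S: first cell '.' (not opp) -> no flip
Dir SE: opp run (2,3) (3,4) capped by B -> flip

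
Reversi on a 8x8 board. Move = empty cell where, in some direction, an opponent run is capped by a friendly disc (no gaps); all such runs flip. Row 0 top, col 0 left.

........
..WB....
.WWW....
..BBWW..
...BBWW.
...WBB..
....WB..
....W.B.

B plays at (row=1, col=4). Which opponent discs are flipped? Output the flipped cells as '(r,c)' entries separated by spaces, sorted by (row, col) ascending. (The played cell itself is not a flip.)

Dir NW: first cell '.' (not opp) -> no flip
Dir N: first cell '.' (not opp) -> no flip
Dir NE: first cell '.' (not opp) -> no flip
Dir W: first cell 'B' (not opp) -> no flip
Dir E: first cell '.' (not opp) -> no flip
Dir SW: opp run (2,3) capped by B -> flip
Dir S: first cell '.' (not opp) -> no flip
Dir SE: first cell '.' (not opp) -> no flip

Answer: (2,3)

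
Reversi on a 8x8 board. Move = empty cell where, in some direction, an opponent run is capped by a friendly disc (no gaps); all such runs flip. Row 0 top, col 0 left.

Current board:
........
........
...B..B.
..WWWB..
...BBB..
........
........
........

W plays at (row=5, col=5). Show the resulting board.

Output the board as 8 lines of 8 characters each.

Answer: ........
........
...B..B.
..WWWB..
...BWB..
.....W..
........
........

Derivation:
Place W at (5,5); scan 8 dirs for brackets.
Dir NW: opp run (4,4) capped by W -> flip
Dir N: opp run (4,5) (3,5), next='.' -> no flip
Dir NE: first cell '.' (not opp) -> no flip
Dir W: first cell '.' (not opp) -> no flip
Dir E: first cell '.' (not opp) -> no flip
Dir SW: first cell '.' (not opp) -> no flip
Dir S: first cell '.' (not opp) -> no flip
Dir SE: first cell '.' (not opp) -> no flip
All flips: (4,4)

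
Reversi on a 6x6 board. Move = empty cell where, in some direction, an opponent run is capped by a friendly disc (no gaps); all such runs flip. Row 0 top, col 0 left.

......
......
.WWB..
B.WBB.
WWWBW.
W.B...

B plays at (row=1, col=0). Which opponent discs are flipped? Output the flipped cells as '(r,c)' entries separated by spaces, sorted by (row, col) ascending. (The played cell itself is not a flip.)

Dir NW: edge -> no flip
Dir N: first cell '.' (not opp) -> no flip
Dir NE: first cell '.' (not opp) -> no flip
Dir W: edge -> no flip
Dir E: first cell '.' (not opp) -> no flip
Dir SW: edge -> no flip
Dir S: first cell '.' (not opp) -> no flip
Dir SE: opp run (2,1) (3,2) capped by B -> flip

Answer: (2,1) (3,2)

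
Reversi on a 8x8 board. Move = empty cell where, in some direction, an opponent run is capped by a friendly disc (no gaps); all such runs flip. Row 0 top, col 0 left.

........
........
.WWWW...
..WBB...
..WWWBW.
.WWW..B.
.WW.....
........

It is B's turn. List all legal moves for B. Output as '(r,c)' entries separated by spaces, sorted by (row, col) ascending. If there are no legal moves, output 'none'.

(1,0): no bracket -> illegal
(1,1): flips 1 -> legal
(1,2): flips 1 -> legal
(1,3): flips 1 -> legal
(1,4): flips 1 -> legal
(1,5): flips 1 -> legal
(2,0): no bracket -> illegal
(2,5): no bracket -> illegal
(3,0): no bracket -> illegal
(3,1): flips 1 -> legal
(3,5): no bracket -> illegal
(3,6): flips 1 -> legal
(3,7): no bracket -> illegal
(4,0): no bracket -> illegal
(4,1): flips 3 -> legal
(4,7): flips 1 -> legal
(5,0): no bracket -> illegal
(5,4): flips 1 -> legal
(5,5): flips 1 -> legal
(5,7): no bracket -> illegal
(6,0): flips 2 -> legal
(6,3): flips 2 -> legal
(6,4): no bracket -> illegal
(7,0): flips 3 -> legal
(7,1): no bracket -> illegal
(7,2): no bracket -> illegal
(7,3): no bracket -> illegal

Answer: (1,1) (1,2) (1,3) (1,4) (1,5) (3,1) (3,6) (4,1) (4,7) (5,4) (5,5) (6,0) (6,3) (7,0)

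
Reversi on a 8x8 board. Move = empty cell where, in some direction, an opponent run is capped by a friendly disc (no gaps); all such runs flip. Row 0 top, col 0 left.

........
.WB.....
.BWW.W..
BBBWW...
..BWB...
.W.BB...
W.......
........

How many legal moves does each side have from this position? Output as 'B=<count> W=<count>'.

Answer: B=8 W=13

Derivation:
-- B to move --
(0,0): flips 3 -> legal
(0,1): flips 1 -> legal
(0,2): no bracket -> illegal
(1,0): flips 1 -> legal
(1,3): flips 4 -> legal
(1,4): flips 1 -> legal
(1,5): no bracket -> illegal
(1,6): no bracket -> illegal
(2,0): no bracket -> illegal
(2,4): flips 4 -> legal
(2,6): no bracket -> illegal
(3,5): flips 2 -> legal
(3,6): no bracket -> illegal
(4,0): no bracket -> illegal
(4,1): no bracket -> illegal
(4,5): flips 2 -> legal
(5,0): no bracket -> illegal
(5,2): no bracket -> illegal
(6,1): no bracket -> illegal
(6,2): no bracket -> illegal
(7,0): no bracket -> illegal
(7,1): no bracket -> illegal
B mobility = 8
-- W to move --
(0,1): flips 1 -> legal
(0,2): flips 1 -> legal
(0,3): no bracket -> illegal
(1,0): flips 2 -> legal
(1,3): flips 1 -> legal
(2,0): flips 1 -> legal
(3,5): no bracket -> illegal
(4,0): flips 1 -> legal
(4,1): flips 4 -> legal
(4,5): flips 1 -> legal
(5,2): flips 2 -> legal
(5,5): flips 1 -> legal
(6,2): no bracket -> illegal
(6,3): flips 1 -> legal
(6,4): flips 2 -> legal
(6,5): flips 1 -> legal
W mobility = 13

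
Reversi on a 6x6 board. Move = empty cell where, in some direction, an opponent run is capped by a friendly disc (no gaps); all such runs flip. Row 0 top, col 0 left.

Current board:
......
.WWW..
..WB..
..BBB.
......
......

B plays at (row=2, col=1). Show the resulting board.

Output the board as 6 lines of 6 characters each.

Answer: ......
.WWW..
.BBB..
..BBB.
......
......

Derivation:
Place B at (2,1); scan 8 dirs for brackets.
Dir NW: first cell '.' (not opp) -> no flip
Dir N: opp run (1,1), next='.' -> no flip
Dir NE: opp run (1,2), next='.' -> no flip
Dir W: first cell '.' (not opp) -> no flip
Dir E: opp run (2,2) capped by B -> flip
Dir SW: first cell '.' (not opp) -> no flip
Dir S: first cell '.' (not opp) -> no flip
Dir SE: first cell 'B' (not opp) -> no flip
All flips: (2,2)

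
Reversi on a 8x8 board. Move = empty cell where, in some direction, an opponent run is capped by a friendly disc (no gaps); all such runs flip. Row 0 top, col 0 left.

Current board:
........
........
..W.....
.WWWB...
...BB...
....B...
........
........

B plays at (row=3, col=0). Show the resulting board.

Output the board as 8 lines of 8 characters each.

Place B at (3,0); scan 8 dirs for brackets.
Dir NW: edge -> no flip
Dir N: first cell '.' (not opp) -> no flip
Dir NE: first cell '.' (not opp) -> no flip
Dir W: edge -> no flip
Dir E: opp run (3,1) (3,2) (3,3) capped by B -> flip
Dir SW: edge -> no flip
Dir S: first cell '.' (not opp) -> no flip
Dir SE: first cell '.' (not opp) -> no flip
All flips: (3,1) (3,2) (3,3)

Answer: ........
........
..W.....
BBBBB...
...BB...
....B...
........
........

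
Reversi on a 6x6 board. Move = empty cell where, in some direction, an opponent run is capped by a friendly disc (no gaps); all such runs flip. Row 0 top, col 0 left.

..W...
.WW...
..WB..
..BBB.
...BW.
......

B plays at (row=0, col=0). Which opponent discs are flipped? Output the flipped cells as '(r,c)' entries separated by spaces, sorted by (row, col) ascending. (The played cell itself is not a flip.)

Answer: (1,1) (2,2)

Derivation:
Dir NW: edge -> no flip
Dir N: edge -> no flip
Dir NE: edge -> no flip
Dir W: edge -> no flip
Dir E: first cell '.' (not opp) -> no flip
Dir SW: edge -> no flip
Dir S: first cell '.' (not opp) -> no flip
Dir SE: opp run (1,1) (2,2) capped by B -> flip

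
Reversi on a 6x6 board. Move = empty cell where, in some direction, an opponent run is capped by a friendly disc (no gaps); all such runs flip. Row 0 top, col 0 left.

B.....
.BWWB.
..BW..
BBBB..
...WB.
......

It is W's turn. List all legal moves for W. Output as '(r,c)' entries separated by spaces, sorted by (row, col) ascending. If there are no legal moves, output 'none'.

(0,1): no bracket -> illegal
(0,2): no bracket -> illegal
(0,3): no bracket -> illegal
(0,4): no bracket -> illegal
(0,5): flips 1 -> legal
(1,0): flips 1 -> legal
(1,5): flips 1 -> legal
(2,0): no bracket -> illegal
(2,1): flips 2 -> legal
(2,4): no bracket -> illegal
(2,5): no bracket -> illegal
(3,4): no bracket -> illegal
(3,5): no bracket -> illegal
(4,0): flips 2 -> legal
(4,1): flips 1 -> legal
(4,2): flips 2 -> legal
(4,5): flips 1 -> legal
(5,3): no bracket -> illegal
(5,4): no bracket -> illegal
(5,5): no bracket -> illegal

Answer: (0,5) (1,0) (1,5) (2,1) (4,0) (4,1) (4,2) (4,5)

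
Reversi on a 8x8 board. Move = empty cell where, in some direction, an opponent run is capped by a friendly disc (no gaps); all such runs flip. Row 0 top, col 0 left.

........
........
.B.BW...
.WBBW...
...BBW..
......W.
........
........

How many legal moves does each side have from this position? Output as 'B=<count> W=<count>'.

-- B to move --
(1,3): no bracket -> illegal
(1,4): flips 2 -> legal
(1,5): flips 1 -> legal
(2,0): no bracket -> illegal
(2,2): no bracket -> illegal
(2,5): flips 2 -> legal
(3,0): flips 1 -> legal
(3,5): flips 1 -> legal
(3,6): no bracket -> illegal
(4,0): no bracket -> illegal
(4,1): flips 1 -> legal
(4,2): no bracket -> illegal
(4,6): flips 1 -> legal
(4,7): no bracket -> illegal
(5,4): no bracket -> illegal
(5,5): no bracket -> illegal
(5,7): no bracket -> illegal
(6,5): no bracket -> illegal
(6,6): no bracket -> illegal
(6,7): flips 3 -> legal
B mobility = 8
-- W to move --
(1,0): no bracket -> illegal
(1,1): flips 1 -> legal
(1,2): flips 1 -> legal
(1,3): no bracket -> illegal
(1,4): no bracket -> illegal
(2,0): no bracket -> illegal
(2,2): flips 1 -> legal
(3,0): no bracket -> illegal
(3,5): no bracket -> illegal
(4,1): no bracket -> illegal
(4,2): flips 3 -> legal
(5,2): flips 1 -> legal
(5,3): no bracket -> illegal
(5,4): flips 1 -> legal
(5,5): no bracket -> illegal
W mobility = 6

Answer: B=8 W=6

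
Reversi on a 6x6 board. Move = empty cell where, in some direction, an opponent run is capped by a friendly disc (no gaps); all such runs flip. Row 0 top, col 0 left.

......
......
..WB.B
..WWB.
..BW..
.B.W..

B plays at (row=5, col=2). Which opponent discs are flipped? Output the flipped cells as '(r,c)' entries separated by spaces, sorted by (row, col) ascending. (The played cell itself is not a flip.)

Dir NW: first cell '.' (not opp) -> no flip
Dir N: first cell 'B' (not opp) -> no flip
Dir NE: opp run (4,3) capped by B -> flip
Dir W: first cell 'B' (not opp) -> no flip
Dir E: opp run (5,3), next='.' -> no flip
Dir SW: edge -> no flip
Dir S: edge -> no flip
Dir SE: edge -> no flip

Answer: (4,3)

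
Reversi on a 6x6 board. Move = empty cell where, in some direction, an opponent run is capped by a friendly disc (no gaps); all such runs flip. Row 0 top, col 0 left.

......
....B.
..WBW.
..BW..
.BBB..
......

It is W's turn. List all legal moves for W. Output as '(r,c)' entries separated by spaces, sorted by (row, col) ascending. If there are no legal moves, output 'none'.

Answer: (0,4) (1,3) (3,1) (5,1) (5,2) (5,3)

Derivation:
(0,3): no bracket -> illegal
(0,4): flips 1 -> legal
(0,5): no bracket -> illegal
(1,2): no bracket -> illegal
(1,3): flips 1 -> legal
(1,5): no bracket -> illegal
(2,1): no bracket -> illegal
(2,5): no bracket -> illegal
(3,0): no bracket -> illegal
(3,1): flips 1 -> legal
(3,4): no bracket -> illegal
(4,0): no bracket -> illegal
(4,4): no bracket -> illegal
(5,0): no bracket -> illegal
(5,1): flips 1 -> legal
(5,2): flips 2 -> legal
(5,3): flips 1 -> legal
(5,4): no bracket -> illegal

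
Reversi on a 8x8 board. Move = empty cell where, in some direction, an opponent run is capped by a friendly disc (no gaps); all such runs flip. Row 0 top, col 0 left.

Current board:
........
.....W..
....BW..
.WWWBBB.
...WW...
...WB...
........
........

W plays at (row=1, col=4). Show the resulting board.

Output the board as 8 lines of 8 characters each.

Answer: ........
....WW..
....WW..
.WWWWBB.
...WW...
...WB...
........
........

Derivation:
Place W at (1,4); scan 8 dirs for brackets.
Dir NW: first cell '.' (not opp) -> no flip
Dir N: first cell '.' (not opp) -> no flip
Dir NE: first cell '.' (not opp) -> no flip
Dir W: first cell '.' (not opp) -> no flip
Dir E: first cell 'W' (not opp) -> no flip
Dir SW: first cell '.' (not opp) -> no flip
Dir S: opp run (2,4) (3,4) capped by W -> flip
Dir SE: first cell 'W' (not opp) -> no flip
All flips: (2,4) (3,4)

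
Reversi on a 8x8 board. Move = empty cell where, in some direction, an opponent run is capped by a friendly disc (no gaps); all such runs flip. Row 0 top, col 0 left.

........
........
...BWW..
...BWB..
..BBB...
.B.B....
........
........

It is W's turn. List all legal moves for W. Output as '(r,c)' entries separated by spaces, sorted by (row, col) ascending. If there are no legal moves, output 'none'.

Answer: (1,2) (2,2) (3,2) (3,6) (4,5) (4,6) (5,2) (5,4) (6,0)

Derivation:
(1,2): flips 1 -> legal
(1,3): no bracket -> illegal
(1,4): no bracket -> illegal
(2,2): flips 1 -> legal
(2,6): no bracket -> illegal
(3,1): no bracket -> illegal
(3,2): flips 1 -> legal
(3,6): flips 1 -> legal
(4,0): no bracket -> illegal
(4,1): no bracket -> illegal
(4,5): flips 1 -> legal
(4,6): flips 1 -> legal
(5,0): no bracket -> illegal
(5,2): flips 1 -> legal
(5,4): flips 1 -> legal
(5,5): no bracket -> illegal
(6,0): flips 3 -> legal
(6,1): no bracket -> illegal
(6,2): no bracket -> illegal
(6,3): no bracket -> illegal
(6,4): no bracket -> illegal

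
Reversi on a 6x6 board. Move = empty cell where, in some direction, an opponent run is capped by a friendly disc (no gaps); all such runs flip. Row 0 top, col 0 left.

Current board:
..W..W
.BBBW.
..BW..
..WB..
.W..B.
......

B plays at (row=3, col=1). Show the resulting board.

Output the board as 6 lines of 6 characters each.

Answer: ..W..W
.BBBW.
..BW..
.BBB..
.W..B.
......

Derivation:
Place B at (3,1); scan 8 dirs for brackets.
Dir NW: first cell '.' (not opp) -> no flip
Dir N: first cell '.' (not opp) -> no flip
Dir NE: first cell 'B' (not opp) -> no flip
Dir W: first cell '.' (not opp) -> no flip
Dir E: opp run (3,2) capped by B -> flip
Dir SW: first cell '.' (not opp) -> no flip
Dir S: opp run (4,1), next='.' -> no flip
Dir SE: first cell '.' (not opp) -> no flip
All flips: (3,2)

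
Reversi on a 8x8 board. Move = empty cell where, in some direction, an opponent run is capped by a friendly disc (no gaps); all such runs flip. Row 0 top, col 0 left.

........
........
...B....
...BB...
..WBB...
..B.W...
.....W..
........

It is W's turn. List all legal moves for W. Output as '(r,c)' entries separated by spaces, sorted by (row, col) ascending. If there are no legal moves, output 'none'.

Answer: (2,4) (3,2) (4,5) (6,2)

Derivation:
(1,2): no bracket -> illegal
(1,3): no bracket -> illegal
(1,4): no bracket -> illegal
(2,2): no bracket -> illegal
(2,4): flips 3 -> legal
(2,5): no bracket -> illegal
(3,2): flips 1 -> legal
(3,5): no bracket -> illegal
(4,1): no bracket -> illegal
(4,5): flips 2 -> legal
(5,1): no bracket -> illegal
(5,3): no bracket -> illegal
(5,5): no bracket -> illegal
(6,1): no bracket -> illegal
(6,2): flips 1 -> legal
(6,3): no bracket -> illegal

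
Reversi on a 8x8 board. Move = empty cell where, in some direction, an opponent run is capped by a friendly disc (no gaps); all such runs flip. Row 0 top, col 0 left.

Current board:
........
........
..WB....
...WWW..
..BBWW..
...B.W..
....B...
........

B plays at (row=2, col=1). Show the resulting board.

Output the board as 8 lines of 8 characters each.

Answer: ........
........
.BBB....
...WWW..
..BBWW..
...B.W..
....B...
........

Derivation:
Place B at (2,1); scan 8 dirs for brackets.
Dir NW: first cell '.' (not opp) -> no flip
Dir N: first cell '.' (not opp) -> no flip
Dir NE: first cell '.' (not opp) -> no flip
Dir W: first cell '.' (not opp) -> no flip
Dir E: opp run (2,2) capped by B -> flip
Dir SW: first cell '.' (not opp) -> no flip
Dir S: first cell '.' (not opp) -> no flip
Dir SE: first cell '.' (not opp) -> no flip
All flips: (2,2)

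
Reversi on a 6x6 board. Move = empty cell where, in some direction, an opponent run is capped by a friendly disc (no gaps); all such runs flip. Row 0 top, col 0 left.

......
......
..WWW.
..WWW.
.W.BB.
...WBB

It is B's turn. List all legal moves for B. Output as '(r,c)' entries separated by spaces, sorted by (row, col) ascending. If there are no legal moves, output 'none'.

Answer: (1,1) (1,3) (1,4) (2,1) (2,5) (5,2)

Derivation:
(1,1): flips 2 -> legal
(1,2): no bracket -> illegal
(1,3): flips 2 -> legal
(1,4): flips 2 -> legal
(1,5): no bracket -> illegal
(2,1): flips 1 -> legal
(2,5): flips 1 -> legal
(3,0): no bracket -> illegal
(3,1): no bracket -> illegal
(3,5): no bracket -> illegal
(4,0): no bracket -> illegal
(4,2): no bracket -> illegal
(4,5): no bracket -> illegal
(5,0): no bracket -> illegal
(5,1): no bracket -> illegal
(5,2): flips 1 -> legal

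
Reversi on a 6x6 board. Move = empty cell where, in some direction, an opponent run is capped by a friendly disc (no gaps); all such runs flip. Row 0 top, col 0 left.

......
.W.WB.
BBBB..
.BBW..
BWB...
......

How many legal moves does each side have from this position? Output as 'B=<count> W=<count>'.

-- B to move --
(0,0): flips 1 -> legal
(0,1): flips 1 -> legal
(0,2): flips 1 -> legal
(0,3): flips 1 -> legal
(0,4): flips 1 -> legal
(1,0): no bracket -> illegal
(1,2): flips 1 -> legal
(2,4): flips 1 -> legal
(3,0): no bracket -> illegal
(3,4): flips 1 -> legal
(4,3): flips 1 -> legal
(4,4): flips 1 -> legal
(5,0): flips 1 -> legal
(5,1): flips 1 -> legal
(5,2): no bracket -> illegal
B mobility = 12
-- W to move --
(0,3): no bracket -> illegal
(0,4): no bracket -> illegal
(0,5): flips 3 -> legal
(1,0): no bracket -> illegal
(1,2): no bracket -> illegal
(1,5): flips 1 -> legal
(2,4): no bracket -> illegal
(2,5): no bracket -> illegal
(3,0): flips 2 -> legal
(3,4): no bracket -> illegal
(4,3): flips 1 -> legal
(5,0): no bracket -> illegal
(5,1): flips 1 -> legal
(5,2): no bracket -> illegal
(5,3): no bracket -> illegal
W mobility = 5

Answer: B=12 W=5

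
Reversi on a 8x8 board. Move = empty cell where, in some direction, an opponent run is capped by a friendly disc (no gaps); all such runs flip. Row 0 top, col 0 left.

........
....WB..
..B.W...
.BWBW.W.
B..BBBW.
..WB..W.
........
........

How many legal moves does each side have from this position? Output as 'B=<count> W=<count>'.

-- B to move --
(0,3): no bracket -> illegal
(0,4): flips 3 -> legal
(0,5): no bracket -> illegal
(1,3): flips 1 -> legal
(2,1): flips 1 -> legal
(2,3): flips 1 -> legal
(2,5): flips 1 -> legal
(2,6): no bracket -> illegal
(2,7): flips 1 -> legal
(3,5): flips 1 -> legal
(3,7): no bracket -> illegal
(4,1): no bracket -> illegal
(4,2): flips 1 -> legal
(4,7): flips 1 -> legal
(5,1): flips 1 -> legal
(5,5): no bracket -> illegal
(5,7): no bracket -> illegal
(6,1): flips 1 -> legal
(6,2): no bracket -> illegal
(6,3): no bracket -> illegal
(6,5): no bracket -> illegal
(6,6): no bracket -> illegal
(6,7): flips 1 -> legal
B mobility = 12
-- W to move --
(0,4): no bracket -> illegal
(0,5): no bracket -> illegal
(0,6): flips 1 -> legal
(1,1): no bracket -> illegal
(1,2): flips 1 -> legal
(1,3): no bracket -> illegal
(1,6): flips 1 -> legal
(2,0): no bracket -> illegal
(2,1): no bracket -> illegal
(2,3): no bracket -> illegal
(2,5): no bracket -> illegal
(2,6): no bracket -> illegal
(3,0): flips 1 -> legal
(3,5): no bracket -> illegal
(4,1): no bracket -> illegal
(4,2): flips 4 -> legal
(5,0): no bracket -> illegal
(5,1): no bracket -> illegal
(5,4): flips 4 -> legal
(5,5): no bracket -> illegal
(6,2): no bracket -> illegal
(6,3): no bracket -> illegal
(6,4): no bracket -> illegal
W mobility = 6

Answer: B=12 W=6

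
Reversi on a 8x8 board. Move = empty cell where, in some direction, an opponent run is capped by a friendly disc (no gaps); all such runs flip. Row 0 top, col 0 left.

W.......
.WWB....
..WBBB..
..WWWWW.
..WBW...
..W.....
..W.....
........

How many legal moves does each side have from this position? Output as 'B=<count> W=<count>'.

-- B to move --
(0,1): flips 1 -> legal
(0,2): no bracket -> illegal
(0,3): no bracket -> illegal
(1,0): flips 2 -> legal
(2,0): no bracket -> illegal
(2,1): flips 2 -> legal
(2,6): no bracket -> illegal
(2,7): no bracket -> illegal
(3,1): flips 1 -> legal
(3,7): no bracket -> illegal
(4,1): flips 2 -> legal
(4,5): flips 3 -> legal
(4,6): flips 1 -> legal
(4,7): flips 1 -> legal
(5,1): flips 2 -> legal
(5,3): no bracket -> illegal
(5,4): flips 2 -> legal
(5,5): no bracket -> illegal
(6,1): flips 1 -> legal
(6,3): no bracket -> illegal
(7,1): no bracket -> illegal
(7,2): no bracket -> illegal
(7,3): no bracket -> illegal
B mobility = 11
-- W to move --
(0,2): flips 2 -> legal
(0,3): flips 2 -> legal
(0,4): flips 1 -> legal
(1,4): flips 4 -> legal
(1,5): flips 2 -> legal
(1,6): flips 1 -> legal
(2,6): flips 3 -> legal
(5,3): flips 1 -> legal
(5,4): flips 1 -> legal
W mobility = 9

Answer: B=11 W=9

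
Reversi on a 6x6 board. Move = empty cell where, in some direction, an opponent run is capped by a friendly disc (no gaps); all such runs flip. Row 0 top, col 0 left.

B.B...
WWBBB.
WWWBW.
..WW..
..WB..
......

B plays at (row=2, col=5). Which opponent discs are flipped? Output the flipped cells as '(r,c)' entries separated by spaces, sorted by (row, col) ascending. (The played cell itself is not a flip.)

Answer: (2,4)

Derivation:
Dir NW: first cell 'B' (not opp) -> no flip
Dir N: first cell '.' (not opp) -> no flip
Dir NE: edge -> no flip
Dir W: opp run (2,4) capped by B -> flip
Dir E: edge -> no flip
Dir SW: first cell '.' (not opp) -> no flip
Dir S: first cell '.' (not opp) -> no flip
Dir SE: edge -> no flip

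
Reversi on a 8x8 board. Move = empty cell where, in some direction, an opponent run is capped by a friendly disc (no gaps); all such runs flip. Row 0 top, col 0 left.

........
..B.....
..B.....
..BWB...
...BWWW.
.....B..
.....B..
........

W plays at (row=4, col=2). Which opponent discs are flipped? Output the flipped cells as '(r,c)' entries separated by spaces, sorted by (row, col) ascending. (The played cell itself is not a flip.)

Dir NW: first cell '.' (not opp) -> no flip
Dir N: opp run (3,2) (2,2) (1,2), next='.' -> no flip
Dir NE: first cell 'W' (not opp) -> no flip
Dir W: first cell '.' (not opp) -> no flip
Dir E: opp run (4,3) capped by W -> flip
Dir SW: first cell '.' (not opp) -> no flip
Dir S: first cell '.' (not opp) -> no flip
Dir SE: first cell '.' (not opp) -> no flip

Answer: (4,3)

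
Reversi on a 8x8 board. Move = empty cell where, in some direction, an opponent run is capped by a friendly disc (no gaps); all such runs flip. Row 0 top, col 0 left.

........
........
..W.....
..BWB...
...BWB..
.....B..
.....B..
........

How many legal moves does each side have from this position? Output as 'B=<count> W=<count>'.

Answer: B=4 W=7

Derivation:
-- B to move --
(1,1): flips 3 -> legal
(1,2): flips 1 -> legal
(1,3): no bracket -> illegal
(2,1): no bracket -> illegal
(2,3): flips 1 -> legal
(2,4): no bracket -> illegal
(3,1): no bracket -> illegal
(3,5): no bracket -> illegal
(4,2): no bracket -> illegal
(5,3): no bracket -> illegal
(5,4): flips 1 -> legal
B mobility = 4
-- W to move --
(2,1): no bracket -> illegal
(2,3): no bracket -> illegal
(2,4): flips 1 -> legal
(2,5): no bracket -> illegal
(3,1): flips 1 -> legal
(3,5): flips 1 -> legal
(3,6): no bracket -> illegal
(4,1): no bracket -> illegal
(4,2): flips 2 -> legal
(4,6): flips 1 -> legal
(5,2): no bracket -> illegal
(5,3): flips 1 -> legal
(5,4): no bracket -> illegal
(5,6): no bracket -> illegal
(6,4): no bracket -> illegal
(6,6): flips 1 -> legal
(7,4): no bracket -> illegal
(7,5): no bracket -> illegal
(7,6): no bracket -> illegal
W mobility = 7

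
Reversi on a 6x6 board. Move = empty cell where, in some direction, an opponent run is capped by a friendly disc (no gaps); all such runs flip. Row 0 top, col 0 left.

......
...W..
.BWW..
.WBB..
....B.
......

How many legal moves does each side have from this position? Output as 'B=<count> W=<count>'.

Answer: B=7 W=7

Derivation:
-- B to move --
(0,2): no bracket -> illegal
(0,3): flips 2 -> legal
(0,4): no bracket -> illegal
(1,1): flips 1 -> legal
(1,2): flips 1 -> legal
(1,4): flips 1 -> legal
(2,0): no bracket -> illegal
(2,4): flips 2 -> legal
(3,0): flips 1 -> legal
(3,4): no bracket -> illegal
(4,0): no bracket -> illegal
(4,1): flips 1 -> legal
(4,2): no bracket -> illegal
B mobility = 7
-- W to move --
(1,0): no bracket -> illegal
(1,1): flips 1 -> legal
(1,2): no bracket -> illegal
(2,0): flips 1 -> legal
(2,4): no bracket -> illegal
(3,0): no bracket -> illegal
(3,4): flips 2 -> legal
(3,5): no bracket -> illegal
(4,1): flips 1 -> legal
(4,2): flips 1 -> legal
(4,3): flips 1 -> legal
(4,5): no bracket -> illegal
(5,3): no bracket -> illegal
(5,4): no bracket -> illegal
(5,5): flips 2 -> legal
W mobility = 7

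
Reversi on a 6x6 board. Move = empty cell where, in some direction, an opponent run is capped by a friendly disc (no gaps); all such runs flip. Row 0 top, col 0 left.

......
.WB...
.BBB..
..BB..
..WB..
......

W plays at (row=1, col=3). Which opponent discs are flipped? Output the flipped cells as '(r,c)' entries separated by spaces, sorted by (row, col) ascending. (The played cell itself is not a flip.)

Dir NW: first cell '.' (not opp) -> no flip
Dir N: first cell '.' (not opp) -> no flip
Dir NE: first cell '.' (not opp) -> no flip
Dir W: opp run (1,2) capped by W -> flip
Dir E: first cell '.' (not opp) -> no flip
Dir SW: opp run (2,2), next='.' -> no flip
Dir S: opp run (2,3) (3,3) (4,3), next='.' -> no flip
Dir SE: first cell '.' (not opp) -> no flip

Answer: (1,2)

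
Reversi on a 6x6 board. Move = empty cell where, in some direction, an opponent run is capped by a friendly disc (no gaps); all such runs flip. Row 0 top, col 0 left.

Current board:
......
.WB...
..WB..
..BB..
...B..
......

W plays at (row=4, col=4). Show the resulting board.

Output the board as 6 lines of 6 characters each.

Place W at (4,4); scan 8 dirs for brackets.
Dir NW: opp run (3,3) capped by W -> flip
Dir N: first cell '.' (not opp) -> no flip
Dir NE: first cell '.' (not opp) -> no flip
Dir W: opp run (4,3), next='.' -> no flip
Dir E: first cell '.' (not opp) -> no flip
Dir SW: first cell '.' (not opp) -> no flip
Dir S: first cell '.' (not opp) -> no flip
Dir SE: first cell '.' (not opp) -> no flip
All flips: (3,3)

Answer: ......
.WB...
..WB..
..BW..
...BW.
......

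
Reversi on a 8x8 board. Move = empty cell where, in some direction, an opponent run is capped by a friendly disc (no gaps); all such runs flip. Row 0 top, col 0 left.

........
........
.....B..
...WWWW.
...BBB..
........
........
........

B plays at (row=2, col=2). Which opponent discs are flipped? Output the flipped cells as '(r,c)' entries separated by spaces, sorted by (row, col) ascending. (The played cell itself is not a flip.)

Answer: (3,3)

Derivation:
Dir NW: first cell '.' (not opp) -> no flip
Dir N: first cell '.' (not opp) -> no flip
Dir NE: first cell '.' (not opp) -> no flip
Dir W: first cell '.' (not opp) -> no flip
Dir E: first cell '.' (not opp) -> no flip
Dir SW: first cell '.' (not opp) -> no flip
Dir S: first cell '.' (not opp) -> no flip
Dir SE: opp run (3,3) capped by B -> flip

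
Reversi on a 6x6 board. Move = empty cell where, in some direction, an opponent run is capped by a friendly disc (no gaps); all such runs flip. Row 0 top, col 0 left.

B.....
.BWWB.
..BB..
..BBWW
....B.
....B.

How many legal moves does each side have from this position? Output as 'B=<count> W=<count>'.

-- B to move --
(0,1): flips 1 -> legal
(0,2): flips 1 -> legal
(0,3): flips 1 -> legal
(0,4): flips 1 -> legal
(2,1): no bracket -> illegal
(2,4): flips 1 -> legal
(2,5): no bracket -> illegal
(4,3): no bracket -> illegal
(4,5): flips 1 -> legal
B mobility = 6
-- W to move --
(0,1): no bracket -> illegal
(0,2): no bracket -> illegal
(0,3): no bracket -> illegal
(0,4): no bracket -> illegal
(0,5): no bracket -> illegal
(1,0): flips 1 -> legal
(1,5): flips 1 -> legal
(2,0): no bracket -> illegal
(2,1): no bracket -> illegal
(2,4): no bracket -> illegal
(2,5): no bracket -> illegal
(3,1): flips 3 -> legal
(4,1): no bracket -> illegal
(4,2): flips 2 -> legal
(4,3): flips 2 -> legal
(4,5): no bracket -> illegal
(5,3): flips 1 -> legal
(5,5): no bracket -> illegal
W mobility = 6

Answer: B=6 W=6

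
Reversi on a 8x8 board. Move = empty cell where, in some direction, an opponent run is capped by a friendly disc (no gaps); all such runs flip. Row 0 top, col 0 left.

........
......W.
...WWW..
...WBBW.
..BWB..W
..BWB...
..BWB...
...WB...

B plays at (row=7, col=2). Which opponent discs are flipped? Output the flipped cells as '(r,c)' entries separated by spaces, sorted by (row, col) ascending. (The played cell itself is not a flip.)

Answer: (6,3) (7,3)

Derivation:
Dir NW: first cell '.' (not opp) -> no flip
Dir N: first cell 'B' (not opp) -> no flip
Dir NE: opp run (6,3) capped by B -> flip
Dir W: first cell '.' (not opp) -> no flip
Dir E: opp run (7,3) capped by B -> flip
Dir SW: edge -> no flip
Dir S: edge -> no flip
Dir SE: edge -> no flip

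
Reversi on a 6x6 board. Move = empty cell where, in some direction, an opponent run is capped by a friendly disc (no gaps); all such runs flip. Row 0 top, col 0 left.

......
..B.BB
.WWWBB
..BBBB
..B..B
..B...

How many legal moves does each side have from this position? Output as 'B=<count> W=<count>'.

-- B to move --
(1,0): flips 1 -> legal
(1,1): flips 1 -> legal
(1,3): flips 1 -> legal
(2,0): flips 3 -> legal
(3,0): flips 1 -> legal
(3,1): no bracket -> illegal
B mobility = 5
-- W to move --
(0,1): flips 1 -> legal
(0,2): flips 1 -> legal
(0,3): flips 1 -> legal
(0,4): no bracket -> illegal
(0,5): flips 1 -> legal
(1,1): no bracket -> illegal
(1,3): no bracket -> illegal
(3,1): no bracket -> illegal
(4,1): flips 1 -> legal
(4,3): flips 2 -> legal
(4,4): flips 1 -> legal
(5,1): no bracket -> illegal
(5,3): no bracket -> illegal
(5,4): no bracket -> illegal
(5,5): no bracket -> illegal
W mobility = 7

Answer: B=5 W=7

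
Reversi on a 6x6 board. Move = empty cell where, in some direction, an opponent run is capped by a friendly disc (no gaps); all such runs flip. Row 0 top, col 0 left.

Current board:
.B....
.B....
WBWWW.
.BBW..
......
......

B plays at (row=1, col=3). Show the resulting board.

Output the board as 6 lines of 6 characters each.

Answer: .B....
.B.B..
WBBWW.
.BBW..
......
......

Derivation:
Place B at (1,3); scan 8 dirs for brackets.
Dir NW: first cell '.' (not opp) -> no flip
Dir N: first cell '.' (not opp) -> no flip
Dir NE: first cell '.' (not opp) -> no flip
Dir W: first cell '.' (not opp) -> no flip
Dir E: first cell '.' (not opp) -> no flip
Dir SW: opp run (2,2) capped by B -> flip
Dir S: opp run (2,3) (3,3), next='.' -> no flip
Dir SE: opp run (2,4), next='.' -> no flip
All flips: (2,2)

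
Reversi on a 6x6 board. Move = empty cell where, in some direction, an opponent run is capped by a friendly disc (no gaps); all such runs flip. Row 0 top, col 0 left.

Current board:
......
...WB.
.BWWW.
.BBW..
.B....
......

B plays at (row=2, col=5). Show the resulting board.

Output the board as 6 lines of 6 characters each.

Place B at (2,5); scan 8 dirs for brackets.
Dir NW: first cell 'B' (not opp) -> no flip
Dir N: first cell '.' (not opp) -> no flip
Dir NE: edge -> no flip
Dir W: opp run (2,4) (2,3) (2,2) capped by B -> flip
Dir E: edge -> no flip
Dir SW: first cell '.' (not opp) -> no flip
Dir S: first cell '.' (not opp) -> no flip
Dir SE: edge -> no flip
All flips: (2,2) (2,3) (2,4)

Answer: ......
...WB.
.BBBBB
.BBW..
.B....
......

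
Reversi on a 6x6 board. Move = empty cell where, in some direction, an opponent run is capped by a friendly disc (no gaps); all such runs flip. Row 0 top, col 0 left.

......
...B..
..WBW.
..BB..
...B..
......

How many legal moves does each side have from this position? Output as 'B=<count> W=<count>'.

Answer: B=7 W=4

Derivation:
-- B to move --
(1,1): flips 1 -> legal
(1,2): flips 1 -> legal
(1,4): no bracket -> illegal
(1,5): flips 1 -> legal
(2,1): flips 1 -> legal
(2,5): flips 1 -> legal
(3,1): flips 1 -> legal
(3,4): no bracket -> illegal
(3,5): flips 1 -> legal
B mobility = 7
-- W to move --
(0,2): flips 1 -> legal
(0,3): no bracket -> illegal
(0,4): flips 1 -> legal
(1,2): no bracket -> illegal
(1,4): no bracket -> illegal
(2,1): no bracket -> illegal
(3,1): no bracket -> illegal
(3,4): no bracket -> illegal
(4,1): no bracket -> illegal
(4,2): flips 2 -> legal
(4,4): flips 1 -> legal
(5,2): no bracket -> illegal
(5,3): no bracket -> illegal
(5,4): no bracket -> illegal
W mobility = 4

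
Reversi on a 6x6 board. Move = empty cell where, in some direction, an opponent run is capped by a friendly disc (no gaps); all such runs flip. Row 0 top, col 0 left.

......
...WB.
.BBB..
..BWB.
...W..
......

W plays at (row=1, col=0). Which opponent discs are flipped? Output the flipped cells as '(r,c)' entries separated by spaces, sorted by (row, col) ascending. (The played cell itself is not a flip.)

Dir NW: edge -> no flip
Dir N: first cell '.' (not opp) -> no flip
Dir NE: first cell '.' (not opp) -> no flip
Dir W: edge -> no flip
Dir E: first cell '.' (not opp) -> no flip
Dir SW: edge -> no flip
Dir S: first cell '.' (not opp) -> no flip
Dir SE: opp run (2,1) (3,2) capped by W -> flip

Answer: (2,1) (3,2)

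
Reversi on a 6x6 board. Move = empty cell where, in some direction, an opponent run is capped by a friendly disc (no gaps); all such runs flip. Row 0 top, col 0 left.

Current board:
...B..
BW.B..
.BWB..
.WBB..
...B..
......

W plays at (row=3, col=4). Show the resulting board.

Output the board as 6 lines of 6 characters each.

Place W at (3,4); scan 8 dirs for brackets.
Dir NW: opp run (2,3), next='.' -> no flip
Dir N: first cell '.' (not opp) -> no flip
Dir NE: first cell '.' (not opp) -> no flip
Dir W: opp run (3,3) (3,2) capped by W -> flip
Dir E: first cell '.' (not opp) -> no flip
Dir SW: opp run (4,3), next='.' -> no flip
Dir S: first cell '.' (not opp) -> no flip
Dir SE: first cell '.' (not opp) -> no flip
All flips: (3,2) (3,3)

Answer: ...B..
BW.B..
.BWB..
.WWWW.
...B..
......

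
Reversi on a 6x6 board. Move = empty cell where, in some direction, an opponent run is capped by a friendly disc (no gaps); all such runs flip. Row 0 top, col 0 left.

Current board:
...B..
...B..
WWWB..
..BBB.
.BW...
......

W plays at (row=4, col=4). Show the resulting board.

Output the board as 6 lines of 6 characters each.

Place W at (4,4); scan 8 dirs for brackets.
Dir NW: opp run (3,3) capped by W -> flip
Dir N: opp run (3,4), next='.' -> no flip
Dir NE: first cell '.' (not opp) -> no flip
Dir W: first cell '.' (not opp) -> no flip
Dir E: first cell '.' (not opp) -> no flip
Dir SW: first cell '.' (not opp) -> no flip
Dir S: first cell '.' (not opp) -> no flip
Dir SE: first cell '.' (not opp) -> no flip
All flips: (3,3)

Answer: ...B..
...B..
WWWB..
..BWB.
.BW.W.
......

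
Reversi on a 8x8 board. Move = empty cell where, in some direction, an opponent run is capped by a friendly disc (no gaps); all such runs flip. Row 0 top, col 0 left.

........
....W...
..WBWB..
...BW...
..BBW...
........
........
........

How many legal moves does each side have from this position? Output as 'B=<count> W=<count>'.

-- B to move --
(0,3): flips 1 -> legal
(0,4): no bracket -> illegal
(0,5): flips 1 -> legal
(1,1): flips 1 -> legal
(1,2): no bracket -> illegal
(1,3): no bracket -> illegal
(1,5): flips 1 -> legal
(2,1): flips 1 -> legal
(3,1): no bracket -> illegal
(3,2): no bracket -> illegal
(3,5): flips 1 -> legal
(4,5): flips 2 -> legal
(5,3): no bracket -> illegal
(5,4): no bracket -> illegal
(5,5): flips 1 -> legal
B mobility = 8
-- W to move --
(1,2): flips 1 -> legal
(1,3): no bracket -> illegal
(1,5): no bracket -> illegal
(1,6): flips 1 -> legal
(2,6): flips 1 -> legal
(3,1): no bracket -> illegal
(3,2): flips 2 -> legal
(3,5): no bracket -> illegal
(3,6): flips 1 -> legal
(4,1): flips 2 -> legal
(5,1): flips 2 -> legal
(5,2): flips 1 -> legal
(5,3): no bracket -> illegal
(5,4): no bracket -> illegal
W mobility = 8

Answer: B=8 W=8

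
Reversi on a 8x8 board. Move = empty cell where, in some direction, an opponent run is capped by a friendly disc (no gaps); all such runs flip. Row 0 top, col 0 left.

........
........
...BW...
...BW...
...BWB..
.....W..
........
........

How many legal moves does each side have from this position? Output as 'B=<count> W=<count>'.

Answer: B=5 W=8

Derivation:
-- B to move --
(1,3): no bracket -> illegal
(1,4): no bracket -> illegal
(1,5): flips 1 -> legal
(2,5): flips 2 -> legal
(3,5): flips 1 -> legal
(4,6): no bracket -> illegal
(5,3): no bracket -> illegal
(5,4): no bracket -> illegal
(5,6): no bracket -> illegal
(6,4): no bracket -> illegal
(6,5): flips 1 -> legal
(6,6): flips 2 -> legal
B mobility = 5
-- W to move --
(1,2): flips 1 -> legal
(1,3): no bracket -> illegal
(1,4): no bracket -> illegal
(2,2): flips 2 -> legal
(3,2): flips 1 -> legal
(3,5): flips 1 -> legal
(3,6): no bracket -> illegal
(4,2): flips 2 -> legal
(4,6): flips 1 -> legal
(5,2): flips 1 -> legal
(5,3): no bracket -> illegal
(5,4): no bracket -> illegal
(5,6): flips 1 -> legal
W mobility = 8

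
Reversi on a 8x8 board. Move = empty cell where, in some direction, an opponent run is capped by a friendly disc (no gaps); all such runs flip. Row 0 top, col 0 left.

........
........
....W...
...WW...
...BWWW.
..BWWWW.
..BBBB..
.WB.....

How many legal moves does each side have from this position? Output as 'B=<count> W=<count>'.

-- B to move --
(1,3): no bracket -> illegal
(1,4): flips 4 -> legal
(1,5): no bracket -> illegal
(2,2): no bracket -> illegal
(2,3): flips 1 -> legal
(2,5): flips 1 -> legal
(3,2): no bracket -> illegal
(3,5): flips 4 -> legal
(3,6): flips 2 -> legal
(3,7): flips 2 -> legal
(4,2): flips 1 -> legal
(4,7): flips 4 -> legal
(5,7): flips 4 -> legal
(6,0): no bracket -> illegal
(6,1): no bracket -> illegal
(6,6): no bracket -> illegal
(6,7): no bracket -> illegal
(7,0): flips 1 -> legal
B mobility = 10
-- W to move --
(3,2): flips 1 -> legal
(4,1): no bracket -> illegal
(4,2): flips 1 -> legal
(5,1): flips 1 -> legal
(6,1): flips 2 -> legal
(6,6): no bracket -> illegal
(7,3): flips 3 -> legal
(7,4): flips 2 -> legal
(7,5): flips 2 -> legal
(7,6): flips 1 -> legal
W mobility = 8

Answer: B=10 W=8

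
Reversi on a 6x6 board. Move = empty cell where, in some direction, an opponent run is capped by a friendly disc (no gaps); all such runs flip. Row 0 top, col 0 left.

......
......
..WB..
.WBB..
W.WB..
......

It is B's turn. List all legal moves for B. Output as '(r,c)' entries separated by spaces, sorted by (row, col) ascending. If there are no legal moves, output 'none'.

Answer: (1,1) (1,2) (2,1) (3,0) (4,1) (5,1) (5,2)

Derivation:
(1,1): flips 1 -> legal
(1,2): flips 1 -> legal
(1,3): no bracket -> illegal
(2,0): no bracket -> illegal
(2,1): flips 1 -> legal
(3,0): flips 1 -> legal
(4,1): flips 1 -> legal
(5,0): no bracket -> illegal
(5,1): flips 1 -> legal
(5,2): flips 1 -> legal
(5,3): no bracket -> illegal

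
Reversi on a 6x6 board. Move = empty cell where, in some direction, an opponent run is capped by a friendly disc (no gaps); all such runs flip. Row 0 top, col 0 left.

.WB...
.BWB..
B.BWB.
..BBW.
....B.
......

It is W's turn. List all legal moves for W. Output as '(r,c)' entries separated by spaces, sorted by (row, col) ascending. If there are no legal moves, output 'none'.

Answer: (0,3) (1,0) (1,4) (2,1) (2,5) (3,1) (4,1) (4,2) (4,3) (5,4)

Derivation:
(0,0): no bracket -> illegal
(0,3): flips 2 -> legal
(0,4): no bracket -> illegal
(1,0): flips 1 -> legal
(1,4): flips 2 -> legal
(1,5): no bracket -> illegal
(2,1): flips 2 -> legal
(2,5): flips 1 -> legal
(3,0): no bracket -> illegal
(3,1): flips 2 -> legal
(3,5): no bracket -> illegal
(4,1): flips 1 -> legal
(4,2): flips 2 -> legal
(4,3): flips 1 -> legal
(4,5): no bracket -> illegal
(5,3): no bracket -> illegal
(5,4): flips 1 -> legal
(5,5): no bracket -> illegal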